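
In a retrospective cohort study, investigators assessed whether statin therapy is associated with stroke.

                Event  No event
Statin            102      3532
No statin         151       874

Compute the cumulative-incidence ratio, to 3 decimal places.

Cells: a = 102, b = 3532, c = 151, d = 874.
Risk in exposed = 102/3634 = 0.02807; risk in unexposed = 151/1025 = 0.14732.
RR = 0.02807 / 0.14732 = 0.19053
The risk is 81% lower among the exposed than among the unexposed.

0.191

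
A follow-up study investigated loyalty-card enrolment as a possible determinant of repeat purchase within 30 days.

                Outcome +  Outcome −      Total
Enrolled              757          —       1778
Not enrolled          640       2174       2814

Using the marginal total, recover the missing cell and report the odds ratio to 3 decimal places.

2.519

The missing cell is in the exposed row: 1778 − 757 = 1021.
So a = 757, b = 1021, c = 640, d = 2174.
OR = (a·d)/(b·c) = (757 × 2174) / (1021 × 640) = 1645718 / 653440 = 2.51854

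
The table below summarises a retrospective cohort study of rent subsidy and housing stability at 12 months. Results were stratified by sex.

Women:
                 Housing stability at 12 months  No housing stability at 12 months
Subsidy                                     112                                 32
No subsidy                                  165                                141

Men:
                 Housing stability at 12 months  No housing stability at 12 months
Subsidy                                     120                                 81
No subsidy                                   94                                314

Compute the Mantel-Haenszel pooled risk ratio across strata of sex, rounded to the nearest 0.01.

RR_MH = Σ(aᵢ·n₀ᵢ/nᵢ) / Σ(cᵢ·n₁ᵢ/nᵢ), with n₁ᵢ = aᵢ+bᵢ (exposed), n₀ᵢ = cᵢ+dᵢ (unexposed), nᵢ = n₁ᵢ+n₀ᵢ.
Stratum 1 (Women): n₁ = 144, n₀ = 306, n = 450; a·n₀/n = 112·306/450 = 76.1600; c·n₁/n = 165·144/450 = 52.8000
Stratum 2 (Men): n₁ = 201, n₀ = 408, n = 609; a·n₀/n = 120·408/609 = 80.3941; c·n₁/n = 94·201/609 = 31.0246
RR_MH = (76.1600 + 80.3941) / (52.8000 + 31.0246) = 156.5541 / 83.8246 = 1.86764

1.87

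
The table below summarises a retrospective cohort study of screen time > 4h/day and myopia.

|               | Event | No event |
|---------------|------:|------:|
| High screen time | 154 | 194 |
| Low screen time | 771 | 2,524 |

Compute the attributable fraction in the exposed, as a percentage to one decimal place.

47.1

Cells: a = 154, b = 194, c = 771, d = 2524.
Risk in exposed = 154/348 = 0.44253; risk in unexposed = 771/3295 = 0.23399.
RR = 0.44253/0.23399 = 1.89122
AR% = (RR − 1)/RR × 100 = (1.89122 − 1)/1.89122 × 100 = 47.1241%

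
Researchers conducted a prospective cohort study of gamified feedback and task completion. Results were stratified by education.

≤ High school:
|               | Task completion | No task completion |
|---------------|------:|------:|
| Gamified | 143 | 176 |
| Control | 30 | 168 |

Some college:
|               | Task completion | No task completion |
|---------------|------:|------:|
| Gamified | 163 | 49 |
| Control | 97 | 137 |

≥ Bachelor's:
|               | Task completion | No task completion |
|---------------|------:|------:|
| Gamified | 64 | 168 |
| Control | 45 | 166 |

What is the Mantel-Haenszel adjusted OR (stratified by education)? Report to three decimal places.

3.177

OR_MH = Σ(aᵢdᵢ/nᵢ) / Σ(bᵢcᵢ/nᵢ), where nᵢ is the stratum total.
Stratum 1 (≤ High school): n = 517; a·d/n = 143·168/517 = 46.4681; b·c/n = 176·30/517 = 10.2128
Stratum 2 (Some college): n = 446; a·d/n = 163·137/446 = 50.0695; b·c/n = 49·97/446 = 10.6570
Stratum 3 (≥ Bachelor's): n = 443; a·d/n = 64·166/443 = 23.9819; b·c/n = 168·45/443 = 17.0655
OR_MH = (46.4681 + 50.0695 + 23.9819) / (10.2128 + 10.6570 + 17.0655) = 120.5195 / 37.9352 = 3.17699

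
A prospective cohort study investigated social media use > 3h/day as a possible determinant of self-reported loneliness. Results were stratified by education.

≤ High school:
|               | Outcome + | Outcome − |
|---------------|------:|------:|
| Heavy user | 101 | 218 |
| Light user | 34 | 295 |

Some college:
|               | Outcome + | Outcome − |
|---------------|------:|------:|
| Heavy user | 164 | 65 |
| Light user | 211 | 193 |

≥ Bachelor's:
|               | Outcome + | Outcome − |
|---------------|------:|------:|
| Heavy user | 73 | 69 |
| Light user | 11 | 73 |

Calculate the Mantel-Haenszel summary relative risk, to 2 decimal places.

1.83

RR_MH = Σ(aᵢ·n₀ᵢ/nᵢ) / Σ(cᵢ·n₁ᵢ/nᵢ), with n₁ᵢ = aᵢ+bᵢ (exposed), n₀ᵢ = cᵢ+dᵢ (unexposed), nᵢ = n₁ᵢ+n₀ᵢ.
Stratum 1 (≤ High school): n₁ = 319, n₀ = 329, n = 648; a·n₀/n = 101·329/648 = 51.2793; c·n₁/n = 34·319/648 = 16.7377
Stratum 2 (Some college): n₁ = 229, n₀ = 404, n = 633; a·n₀/n = 164·404/633 = 104.6698; c·n₁/n = 211·229/633 = 76.3333
Stratum 3 (≥ Bachelor's): n₁ = 142, n₀ = 84, n = 226; a·n₀/n = 73·84/226 = 27.1327; c·n₁/n = 11·142/226 = 6.9115
RR_MH = (51.2793 + 104.6698 + 27.1327) / (16.7377 + 76.3333 + 6.9115) = 183.0819 / 99.9825 = 1.83114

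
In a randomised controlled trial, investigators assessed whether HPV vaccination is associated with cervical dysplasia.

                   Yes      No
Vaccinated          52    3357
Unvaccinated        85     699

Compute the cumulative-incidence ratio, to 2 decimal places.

0.14

Cells: a = 52, b = 3357, c = 85, d = 699.
Risk in exposed = 52/3409 = 0.01525; risk in unexposed = 85/784 = 0.10842.
RR = 0.01525 / 0.10842 = 0.14069
The risk is 86% lower among the exposed than among the unexposed.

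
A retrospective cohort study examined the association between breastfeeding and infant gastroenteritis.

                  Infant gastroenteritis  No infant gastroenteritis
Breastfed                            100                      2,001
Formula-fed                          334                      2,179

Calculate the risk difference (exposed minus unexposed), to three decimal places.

-0.085

Cells: a = 100, b = 2001, c = 334, d = 2179.
Risk in exposed = 100/2101 = 0.047596; risk in unexposed = 334/2513 = 0.132909.
Risk difference = 0.047596 − 0.132909 = -0.085312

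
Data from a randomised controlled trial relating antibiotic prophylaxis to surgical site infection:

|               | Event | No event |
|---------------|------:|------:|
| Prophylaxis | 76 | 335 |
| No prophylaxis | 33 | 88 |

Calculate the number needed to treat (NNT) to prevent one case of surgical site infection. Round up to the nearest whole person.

Risk in treated group = 76/411 = 0.18491; risk in control = 33/121 = 0.27273.
Absolute risk reduction = 0.27273 − 0.18491 = 0.08781
NNT = 1 / ARR = 1 / 0.08781 = 11.388 → round up → 12

12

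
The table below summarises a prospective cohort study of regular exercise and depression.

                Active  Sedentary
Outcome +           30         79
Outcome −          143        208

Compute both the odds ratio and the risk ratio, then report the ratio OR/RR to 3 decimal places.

0.877

Reading the table with exposure as columns: a = 30 (Active, case), b = 143 (Active, non-case), c = 79 (Sedentary, case), d = 208.
OR = (30·208)/(143·79) = 6240/11297 = 0.55236
Risk in exposed = 30/173 = 0.17341; risk in unexposed = 79/287 = 0.27526; RR = 0.62998
OR/RR = 0.55236 / 0.62998 = 0.87678
The outcome is not rare, so the OR lies further from 1 than the RR.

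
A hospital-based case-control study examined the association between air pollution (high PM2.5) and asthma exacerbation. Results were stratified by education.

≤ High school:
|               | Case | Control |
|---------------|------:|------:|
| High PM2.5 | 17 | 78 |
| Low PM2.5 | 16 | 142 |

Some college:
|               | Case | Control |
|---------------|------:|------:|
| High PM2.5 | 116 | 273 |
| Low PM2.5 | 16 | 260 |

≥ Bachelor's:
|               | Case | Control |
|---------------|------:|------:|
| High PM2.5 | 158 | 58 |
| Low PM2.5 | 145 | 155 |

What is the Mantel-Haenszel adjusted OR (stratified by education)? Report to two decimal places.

3.68

OR_MH = Σ(aᵢdᵢ/nᵢ) / Σ(bᵢcᵢ/nᵢ), where nᵢ is the stratum total.
Stratum 1 (≤ High school): n = 253; a·d/n = 17·142/253 = 9.5415; b·c/n = 78·16/253 = 4.9328
Stratum 2 (Some college): n = 665; a·d/n = 116·260/665 = 45.3534; b·c/n = 273·16/665 = 6.5684
Stratum 3 (≥ Bachelor's): n = 516; a·d/n = 158·155/516 = 47.4612; b·c/n = 58·145/516 = 16.2984
OR_MH = (9.5415 + 45.3534 + 47.4612) / (4.9328 + 6.5684 + 16.2984) = 102.3561 / 27.7997 = 3.68192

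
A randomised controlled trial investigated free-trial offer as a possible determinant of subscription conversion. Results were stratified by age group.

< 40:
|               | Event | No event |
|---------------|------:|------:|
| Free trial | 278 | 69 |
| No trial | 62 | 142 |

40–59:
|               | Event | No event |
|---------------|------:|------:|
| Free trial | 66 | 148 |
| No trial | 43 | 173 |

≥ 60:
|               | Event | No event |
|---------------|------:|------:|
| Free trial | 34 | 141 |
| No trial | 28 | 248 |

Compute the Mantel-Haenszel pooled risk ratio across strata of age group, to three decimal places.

2.200

RR_MH = Σ(aᵢ·n₀ᵢ/nᵢ) / Σ(cᵢ·n₁ᵢ/nᵢ), with n₁ᵢ = aᵢ+bᵢ (exposed), n₀ᵢ = cᵢ+dᵢ (unexposed), nᵢ = n₁ᵢ+n₀ᵢ.
Stratum 1 (< 40): n₁ = 347, n₀ = 204, n = 551; a·n₀/n = 278·204/551 = 102.9256; c·n₁/n = 62·347/551 = 39.0454
Stratum 2 (40–59): n₁ = 214, n₀ = 216, n = 430; a·n₀/n = 66·216/430 = 33.1535; c·n₁/n = 43·214/430 = 21.4000
Stratum 3 (≥ 60): n₁ = 175, n₀ = 276, n = 451; a·n₀/n = 34·276/451 = 20.8071; c·n₁/n = 28·175/451 = 10.8647
RR_MH = (102.9256 + 33.1535 + 20.8071) / (39.0454 + 21.4000 + 10.8647) = 156.8862 / 71.3101 = 2.20005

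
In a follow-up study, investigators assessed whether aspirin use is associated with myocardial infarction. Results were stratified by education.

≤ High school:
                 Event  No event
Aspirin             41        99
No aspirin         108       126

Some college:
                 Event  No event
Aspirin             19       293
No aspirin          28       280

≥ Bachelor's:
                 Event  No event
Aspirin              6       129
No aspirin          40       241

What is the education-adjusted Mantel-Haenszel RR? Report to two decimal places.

RR_MH = Σ(aᵢ·n₀ᵢ/nᵢ) / Σ(cᵢ·n₁ᵢ/nᵢ), with n₁ᵢ = aᵢ+bᵢ (exposed), n₀ᵢ = cᵢ+dᵢ (unexposed), nᵢ = n₁ᵢ+n₀ᵢ.
Stratum 1 (≤ High school): n₁ = 140, n₀ = 234, n = 374; a·n₀/n = 41·234/374 = 25.6524; c·n₁/n = 108·140/374 = 40.4278
Stratum 2 (Some college): n₁ = 312, n₀ = 308, n = 620; a·n₀/n = 19·308/620 = 9.4387; c·n₁/n = 28·312/620 = 14.0903
Stratum 3 (≥ Bachelor's): n₁ = 135, n₀ = 281, n = 416; a·n₀/n = 6·281/416 = 4.0529; c·n₁/n = 40·135/416 = 12.9808
RR_MH = (25.6524 + 9.4387 + 4.0529) / (40.4278 + 14.0903 + 12.9808) = 39.1440 / 67.4989 = 0.57992

0.58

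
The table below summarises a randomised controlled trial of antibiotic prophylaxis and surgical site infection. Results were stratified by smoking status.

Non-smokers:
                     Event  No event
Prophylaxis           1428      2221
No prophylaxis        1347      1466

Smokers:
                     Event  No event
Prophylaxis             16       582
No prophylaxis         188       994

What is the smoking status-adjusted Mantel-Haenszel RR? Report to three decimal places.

RR_MH = Σ(aᵢ·n₀ᵢ/nᵢ) / Σ(cᵢ·n₁ᵢ/nᵢ), with n₁ᵢ = aᵢ+bᵢ (exposed), n₀ᵢ = cᵢ+dᵢ (unexposed), nᵢ = n₁ᵢ+n₀ᵢ.
Stratum 1 (Non-smokers): n₁ = 3649, n₀ = 2813, n = 6462; a·n₀/n = 1428·2813/6462 = 621.6286; c·n₁/n = 1347·3649/6462 = 760.6318
Stratum 2 (Smokers): n₁ = 598, n₀ = 1182, n = 1780; a·n₀/n = 16·1182/1780 = 10.6247; c·n₁/n = 188·598/1780 = 63.1596
RR_MH = (621.6286 + 10.6247) / (760.6318 + 63.1596) = 632.2533 / 823.7914 = 0.76749

0.767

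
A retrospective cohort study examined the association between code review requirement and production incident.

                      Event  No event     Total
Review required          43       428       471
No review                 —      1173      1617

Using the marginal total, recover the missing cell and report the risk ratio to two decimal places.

0.33

The missing cell is in the unexposed row: 1617 − 1173 = 444.
So a = 43, b = 428, c = 444, d = 1173.
RR = [a/(a+b)] / [c/(c+d)] = (43/471) / (444/1617) = 0.09130/0.27458 = 0.33249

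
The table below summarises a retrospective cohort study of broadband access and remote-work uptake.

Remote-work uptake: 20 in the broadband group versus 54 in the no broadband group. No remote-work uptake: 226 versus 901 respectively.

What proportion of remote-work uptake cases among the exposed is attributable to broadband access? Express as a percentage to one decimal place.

From the description: a = 20, b = 226, c = 54, d = 901.
Risk in exposed = 20/246 = 0.08130; risk in unexposed = 54/955 = 0.05654.
RR = 0.08130/0.05654 = 1.43782
AR% = (RR − 1)/RR × 100 = (1.43782 − 1)/1.43782 × 100 = 30.4503%

30.5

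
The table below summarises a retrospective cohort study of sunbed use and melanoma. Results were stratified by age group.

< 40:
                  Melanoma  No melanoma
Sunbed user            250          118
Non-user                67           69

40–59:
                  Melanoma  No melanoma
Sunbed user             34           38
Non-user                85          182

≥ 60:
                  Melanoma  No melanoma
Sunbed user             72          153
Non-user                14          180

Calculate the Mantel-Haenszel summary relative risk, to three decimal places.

1.713

RR_MH = Σ(aᵢ·n₀ᵢ/nᵢ) / Σ(cᵢ·n₁ᵢ/nᵢ), with n₁ᵢ = aᵢ+bᵢ (exposed), n₀ᵢ = cᵢ+dᵢ (unexposed), nᵢ = n₁ᵢ+n₀ᵢ.
Stratum 1 (< 40): n₁ = 368, n₀ = 136, n = 504; a·n₀/n = 250·136/504 = 67.4603; c·n₁/n = 67·368/504 = 48.9206
Stratum 2 (40–59): n₁ = 72, n₀ = 267, n = 339; a·n₀/n = 34·267/339 = 26.7788; c·n₁/n = 85·72/339 = 18.0531
Stratum 3 (≥ 60): n₁ = 225, n₀ = 194, n = 419; a·n₀/n = 72·194/419 = 33.3365; c·n₁/n = 14·225/419 = 7.5179
RR_MH = (67.4603 + 26.7788 + 33.3365) / (48.9206 + 18.0531 + 7.5179) = 127.5756 / 74.4916 = 1.71262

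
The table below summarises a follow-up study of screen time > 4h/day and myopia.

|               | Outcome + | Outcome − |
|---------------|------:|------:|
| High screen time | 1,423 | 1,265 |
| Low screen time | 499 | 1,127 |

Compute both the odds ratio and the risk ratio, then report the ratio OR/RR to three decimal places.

1.473

Cells: a = 1423, b = 1265, c = 499, d = 1127.
OR = (1423·1127)/(1265·499) = 1603721/631235 = 2.54061
Risk in exposed = 1423/2688 = 0.52939; risk in unexposed = 499/1626 = 0.30689; RR = 1.72503
OR/RR = 2.54061 / 1.72503 = 1.47279
The outcome is not rare, so the OR lies further from 1 than the RR.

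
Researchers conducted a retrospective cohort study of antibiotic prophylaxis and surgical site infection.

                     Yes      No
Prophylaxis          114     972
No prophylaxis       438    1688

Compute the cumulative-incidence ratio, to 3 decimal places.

Cells: a = 114, b = 972, c = 438, d = 1688.
Risk in exposed = 114/1086 = 0.10497; risk in unexposed = 438/2126 = 0.20602.
RR = 0.10497 / 0.20602 = 0.50952
The risk is 49% lower among the exposed than among the unexposed.

0.510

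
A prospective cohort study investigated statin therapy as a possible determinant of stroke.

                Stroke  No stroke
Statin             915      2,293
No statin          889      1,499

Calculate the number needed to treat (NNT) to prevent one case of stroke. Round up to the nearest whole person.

12

Risk in treated group = 915/3208 = 0.28522; risk in control = 889/2388 = 0.37228.
Absolute risk reduction = 0.37228 − 0.28522 = 0.08705
NNT = 1 / ARR = 1 / 0.08705 = 11.487 → round up → 12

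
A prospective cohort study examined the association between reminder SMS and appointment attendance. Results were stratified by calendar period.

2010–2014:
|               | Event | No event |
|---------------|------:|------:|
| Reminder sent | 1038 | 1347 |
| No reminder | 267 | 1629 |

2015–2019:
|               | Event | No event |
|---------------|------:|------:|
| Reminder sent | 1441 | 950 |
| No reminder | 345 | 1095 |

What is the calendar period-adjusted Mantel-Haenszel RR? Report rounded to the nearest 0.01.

RR_MH = Σ(aᵢ·n₀ᵢ/nᵢ) / Σ(cᵢ·n₁ᵢ/nᵢ), with n₁ᵢ = aᵢ+bᵢ (exposed), n₀ᵢ = cᵢ+dᵢ (unexposed), nᵢ = n₁ᵢ+n₀ᵢ.
Stratum 1 (2010–2014): n₁ = 2385, n₀ = 1896, n = 4281; a·n₀/n = 1038·1896/4281 = 459.7169; c·n₁/n = 267·2385/4281 = 148.7491
Stratum 2 (2015–2019): n₁ = 2391, n₀ = 1440, n = 3831; a·n₀/n = 1441·1440/3831 = 541.6445; c·n₁/n = 345·2391/3831 = 215.3211
RR_MH = (459.7169 + 541.6445) / (148.7491 + 215.3211) = 1001.3614 / 364.0702 = 2.75046

2.75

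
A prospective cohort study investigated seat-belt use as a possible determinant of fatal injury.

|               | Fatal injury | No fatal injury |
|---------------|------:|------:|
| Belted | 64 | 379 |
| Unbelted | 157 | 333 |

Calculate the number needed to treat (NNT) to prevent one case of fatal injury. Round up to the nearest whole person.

6

Risk in treated group = 64/443 = 0.14447; risk in control = 157/490 = 0.32041.
Absolute risk reduction = 0.32041 − 0.14447 = 0.17594
NNT = 1 / ARR = 1 / 0.17594 = 5.684 → round up → 6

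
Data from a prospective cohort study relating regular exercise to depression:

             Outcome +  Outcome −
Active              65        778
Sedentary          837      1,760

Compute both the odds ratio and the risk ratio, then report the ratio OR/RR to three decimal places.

Cells: a = 65, b = 778, c = 837, d = 1760.
OR = (65·1760)/(778·837) = 114400/651186 = 0.17568
Risk in exposed = 65/843 = 0.07711; risk in unexposed = 837/2597 = 0.32229; RR = 0.23924
OR/RR = 0.17568 / 0.23924 = 0.73433
The outcome is not rare, so the OR lies further from 1 than the RR.

0.734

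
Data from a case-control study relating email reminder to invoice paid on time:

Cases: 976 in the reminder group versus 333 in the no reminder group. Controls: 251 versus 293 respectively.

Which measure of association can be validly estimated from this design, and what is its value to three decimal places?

3.421

From the description: a = 976, b = 251, c = 333, d = 293.
This is a case-control study: participants were sampled on outcome status, so risks in the source population cannot be estimated directly — relative risk is not valid here. The odds ratio is the appropriate measure.
OR = (a·d)/(b·c) = (976 × 293) / (251 × 333) = 285968 / 83583 = 3.42137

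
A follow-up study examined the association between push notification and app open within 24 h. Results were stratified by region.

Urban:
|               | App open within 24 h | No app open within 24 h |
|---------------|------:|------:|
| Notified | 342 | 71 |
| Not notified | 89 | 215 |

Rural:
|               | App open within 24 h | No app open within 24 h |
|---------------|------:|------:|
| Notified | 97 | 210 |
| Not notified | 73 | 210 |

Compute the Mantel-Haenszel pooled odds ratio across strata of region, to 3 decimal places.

3.939

OR_MH = Σ(aᵢdᵢ/nᵢ) / Σ(bᵢcᵢ/nᵢ), where nᵢ is the stratum total.
Stratum 1 (Urban): n = 717; a·d/n = 342·215/717 = 102.5523; b·c/n = 71·89/717 = 8.8131
Stratum 2 (Rural): n = 590; a·d/n = 97·210/590 = 34.5254; b·c/n = 210·73/590 = 25.9831
OR_MH = (102.5523 + 34.5254) / (8.8131 + 25.9831) = 137.0777 / 34.7962 = 3.93945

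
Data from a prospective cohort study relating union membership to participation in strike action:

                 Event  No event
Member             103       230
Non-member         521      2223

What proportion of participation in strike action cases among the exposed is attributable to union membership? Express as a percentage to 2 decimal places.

Cells: a = 103, b = 230, c = 521, d = 2223.
Risk in exposed = 103/333 = 0.30931; risk in unexposed = 521/2744 = 0.18987.
RR = 0.30931/0.18987 = 1.62907
AR% = (RR − 1)/RR × 100 = (1.62907 − 1)/1.62907 × 100 = 38.6152%

38.62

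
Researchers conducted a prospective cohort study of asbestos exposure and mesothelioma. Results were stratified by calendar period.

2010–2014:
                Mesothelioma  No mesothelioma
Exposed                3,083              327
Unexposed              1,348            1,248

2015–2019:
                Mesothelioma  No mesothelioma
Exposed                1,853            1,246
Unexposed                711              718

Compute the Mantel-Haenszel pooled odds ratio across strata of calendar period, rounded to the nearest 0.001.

OR_MH = Σ(aᵢdᵢ/nᵢ) / Σ(bᵢcᵢ/nᵢ), where nᵢ is the stratum total.
Stratum 1 (2010–2014): n = 6006; a·d/n = 3083·1248/6006 = 640.6234; b·c/n = 327·1348/6006 = 73.3926
Stratum 2 (2015–2019): n = 4528; a·d/n = 1853·718/4528 = 293.8282; b·c/n = 1246·711/4528 = 195.6506
OR_MH = (640.6234 + 293.8282) / (73.3926 + 195.6506) = 934.4516 / 269.0432 = 3.47324

3.473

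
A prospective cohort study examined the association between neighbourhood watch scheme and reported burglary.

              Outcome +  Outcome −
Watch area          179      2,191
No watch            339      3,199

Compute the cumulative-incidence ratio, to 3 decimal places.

Cells: a = 179, b = 2191, c = 339, d = 3199.
Risk in exposed = 179/2370 = 0.07553; risk in unexposed = 339/3538 = 0.09582.
RR = 0.07553 / 0.09582 = 0.78825
The risk is 21% lower among the exposed than among the unexposed.

0.788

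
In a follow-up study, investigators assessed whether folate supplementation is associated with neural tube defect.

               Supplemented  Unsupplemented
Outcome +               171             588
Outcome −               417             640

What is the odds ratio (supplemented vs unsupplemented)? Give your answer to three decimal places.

Reading the table with exposure as columns: a = 171 (Supplemented, case), b = 417 (Supplemented, non-case), c = 588 (Unsupplemented, case), d = 640.
OR = (a·d)/(b·c) = (171 × 640) / (417 × 588) = 109440 / 245196 = 0.44634
Exposure is associated with lower odds of neural tube defect (OR = 0.45 < 1).

0.446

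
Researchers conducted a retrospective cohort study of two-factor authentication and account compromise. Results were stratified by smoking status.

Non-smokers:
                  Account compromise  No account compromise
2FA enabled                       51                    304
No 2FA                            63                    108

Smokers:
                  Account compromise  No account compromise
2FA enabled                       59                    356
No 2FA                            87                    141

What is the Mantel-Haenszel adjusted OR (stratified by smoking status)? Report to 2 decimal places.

OR_MH = Σ(aᵢdᵢ/nᵢ) / Σ(bᵢcᵢ/nᵢ), where nᵢ is the stratum total.
Stratum 1 (Non-smokers): n = 526; a·d/n = 51·108/526 = 10.4715; b·c/n = 304·63/526 = 36.4106
Stratum 2 (Smokers): n = 643; a·d/n = 59·141/643 = 12.9378; b·c/n = 356·87/643 = 48.1680
OR_MH = (10.4715 + 12.9378) / (36.4106 + 48.1680) = 23.4093 / 84.5786 = 0.27678

0.28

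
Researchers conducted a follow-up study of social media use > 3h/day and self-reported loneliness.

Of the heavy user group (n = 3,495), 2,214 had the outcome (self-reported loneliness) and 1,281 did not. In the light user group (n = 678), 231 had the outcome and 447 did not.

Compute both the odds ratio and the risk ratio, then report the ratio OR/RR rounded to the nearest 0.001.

1.799

From the description: a = 2214, b = 1281, c = 231, d = 447.
OR = (2214·447)/(1281·231) = 989658/295911 = 3.34444
Risk in exposed = 2214/3495 = 0.63348; risk in unexposed = 231/678 = 0.34071; RR = 1.85929
OR/RR = 3.34444 / 1.85929 = 1.79877
The outcome is not rare, so the OR lies further from 1 than the RR.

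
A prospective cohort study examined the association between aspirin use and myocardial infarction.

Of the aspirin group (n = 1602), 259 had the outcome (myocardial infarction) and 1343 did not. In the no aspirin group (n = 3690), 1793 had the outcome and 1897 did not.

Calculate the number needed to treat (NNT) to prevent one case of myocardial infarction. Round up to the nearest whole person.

4

Risk in treated group = 259/1602 = 0.16167; risk in control = 1793/3690 = 0.48591.
Absolute risk reduction = 0.48591 − 0.16167 = 0.32423
NNT = 1 / ARR = 1 / 0.32423 = 3.084 → round up → 4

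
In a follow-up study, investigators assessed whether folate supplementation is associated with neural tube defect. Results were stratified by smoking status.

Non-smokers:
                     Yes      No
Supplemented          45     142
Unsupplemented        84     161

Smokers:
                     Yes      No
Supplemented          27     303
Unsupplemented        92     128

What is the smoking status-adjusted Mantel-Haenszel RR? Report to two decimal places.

RR_MH = Σ(aᵢ·n₀ᵢ/nᵢ) / Σ(cᵢ·n₁ᵢ/nᵢ), with n₁ᵢ = aᵢ+bᵢ (exposed), n₀ᵢ = cᵢ+dᵢ (unexposed), nᵢ = n₁ᵢ+n₀ᵢ.
Stratum 1 (Non-smokers): n₁ = 187, n₀ = 245, n = 432; a·n₀/n = 45·245/432 = 25.5208; c·n₁/n = 84·187/432 = 36.3611
Stratum 2 (Smokers): n₁ = 330, n₀ = 220, n = 550; a·n₀/n = 27·220/550 = 10.8000; c·n₁/n = 92·330/550 = 55.2000
RR_MH = (25.5208 + 10.8000) / (36.3611 + 55.2000) = 36.3208 / 91.5611 = 0.39668

0.40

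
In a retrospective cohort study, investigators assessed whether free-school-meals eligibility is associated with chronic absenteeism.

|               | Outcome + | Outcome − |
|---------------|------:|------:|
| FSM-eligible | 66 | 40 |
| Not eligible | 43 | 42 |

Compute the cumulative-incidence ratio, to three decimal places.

Cells: a = 66, b = 40, c = 43, d = 42.
Risk in exposed = 66/106 = 0.62264; risk in unexposed = 43/85 = 0.50588.
RR = 0.62264 / 0.50588 = 1.23080
The risk among the exposed is 1.23 times that among the unexposed.

1.231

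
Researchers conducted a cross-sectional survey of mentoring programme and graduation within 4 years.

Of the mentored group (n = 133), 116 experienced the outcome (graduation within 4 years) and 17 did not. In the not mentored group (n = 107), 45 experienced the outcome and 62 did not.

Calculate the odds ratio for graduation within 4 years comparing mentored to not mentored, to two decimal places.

9.40

From the description: a = 116, b = 17, c = 45, d = 62.
OR = (a·d)/(b·c) = (116 × 62) / (17 × 45) = 7192 / 765 = 9.40131
The odds of graduation within 4 years are about 9.40 times as high in the mentored group.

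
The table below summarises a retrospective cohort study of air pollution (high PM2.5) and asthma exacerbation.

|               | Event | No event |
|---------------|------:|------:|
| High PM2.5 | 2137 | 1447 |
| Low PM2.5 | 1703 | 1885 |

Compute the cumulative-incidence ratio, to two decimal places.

1.26

Cells: a = 2137, b = 1447, c = 1703, d = 1885.
Risk in exposed = 2137/3584 = 0.59626; risk in unexposed = 1703/3588 = 0.47464.
RR = 0.59626 / 0.47464 = 1.25624
The risk among the exposed is 1.26 times that among the unexposed.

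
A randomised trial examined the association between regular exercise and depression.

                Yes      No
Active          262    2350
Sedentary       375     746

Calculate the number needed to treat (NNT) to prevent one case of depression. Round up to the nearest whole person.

5

Risk in treated group = 262/2612 = 0.10031; risk in control = 375/1121 = 0.33452.
Absolute risk reduction = 0.33452 − 0.10031 = 0.23422
NNT = 1 / ARR = 1 / 0.23422 = 4.270 → round up → 5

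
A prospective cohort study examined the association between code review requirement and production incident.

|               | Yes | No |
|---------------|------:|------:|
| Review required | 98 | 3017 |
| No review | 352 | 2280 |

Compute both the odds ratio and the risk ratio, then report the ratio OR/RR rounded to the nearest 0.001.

Cells: a = 98, b = 3017, c = 352, d = 2280.
OR = (98·2280)/(3017·352) = 223440/1061984 = 0.21040
Risk in exposed = 98/3115 = 0.03146; risk in unexposed = 352/2632 = 0.13374; RR = 0.23524
OR/RR = 0.21040 / 0.23524 = 0.89440
The outcome is not rare, so the OR lies further from 1 than the RR.

0.894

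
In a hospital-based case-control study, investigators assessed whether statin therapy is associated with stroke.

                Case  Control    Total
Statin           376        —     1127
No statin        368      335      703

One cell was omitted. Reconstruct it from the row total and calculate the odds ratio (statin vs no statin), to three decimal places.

The missing cell is in the exposed row: 1127 − 376 = 751.
So a = 376, b = 751, c = 368, d = 335.
OR = (a·d)/(b·c) = (376 × 335) / (751 × 368) = 125960 / 276368 = 0.45577

0.456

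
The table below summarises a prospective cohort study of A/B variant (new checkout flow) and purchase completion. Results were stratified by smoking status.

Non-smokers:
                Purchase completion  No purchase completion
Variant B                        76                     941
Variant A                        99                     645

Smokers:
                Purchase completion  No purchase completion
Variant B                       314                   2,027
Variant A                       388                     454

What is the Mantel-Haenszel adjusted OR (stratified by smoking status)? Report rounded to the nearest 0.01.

0.24

OR_MH = Σ(aᵢdᵢ/nᵢ) / Σ(bᵢcᵢ/nᵢ), where nᵢ is the stratum total.
Stratum 1 (Non-smokers): n = 1761; a·d/n = 76·645/1761 = 27.8365; b·c/n = 941·99/1761 = 52.9012
Stratum 2 (Smokers): n = 3183; a·d/n = 314·454/3183 = 44.7867; b·c/n = 2027·388/3183 = 247.0864
OR_MH = (27.8365 + 44.7867) / (52.9012 + 247.0864) = 72.6231 / 299.9876 = 0.24209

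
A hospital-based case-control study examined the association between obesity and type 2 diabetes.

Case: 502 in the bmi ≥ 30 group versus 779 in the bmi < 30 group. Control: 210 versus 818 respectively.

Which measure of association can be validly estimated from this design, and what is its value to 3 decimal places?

From the description: a = 502, b = 210, c = 779, d = 818.
This is a hospital-based case-control study: participants were sampled on outcome status, so risks in the source population cannot be estimated directly — relative risk is not valid here. The odds ratio is the appropriate measure.
OR = (a·d)/(b·c) = (502 × 818) / (210 × 779) = 410636 / 163590 = 2.51015

2.510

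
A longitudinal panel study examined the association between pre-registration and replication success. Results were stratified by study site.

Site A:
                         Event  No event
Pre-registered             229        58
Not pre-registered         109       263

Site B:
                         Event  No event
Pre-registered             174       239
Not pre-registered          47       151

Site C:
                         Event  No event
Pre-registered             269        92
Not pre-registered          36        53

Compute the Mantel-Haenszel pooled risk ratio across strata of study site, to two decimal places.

2.21

RR_MH = Σ(aᵢ·n₀ᵢ/nᵢ) / Σ(cᵢ·n₁ᵢ/nᵢ), with n₁ᵢ = aᵢ+bᵢ (exposed), n₀ᵢ = cᵢ+dᵢ (unexposed), nᵢ = n₁ᵢ+n₀ᵢ.
Stratum 1 (Site A): n₁ = 287, n₀ = 372, n = 659; a·n₀/n = 229·372/659 = 129.2686; c·n₁/n = 109·287/659 = 47.4704
Stratum 2 (Site B): n₁ = 413, n₀ = 198, n = 611; a·n₀/n = 174·198/611 = 56.3863; c·n₁/n = 47·413/611 = 31.7692
Stratum 3 (Site C): n₁ = 361, n₀ = 89, n = 450; a·n₀/n = 269·89/450 = 53.2022; c·n₁/n = 36·361/450 = 28.8800
RR_MH = (129.2686 + 56.3863 + 53.2022) / (47.4704 + 31.7692 + 28.8800) = 238.8571 / 108.1196 = 2.20919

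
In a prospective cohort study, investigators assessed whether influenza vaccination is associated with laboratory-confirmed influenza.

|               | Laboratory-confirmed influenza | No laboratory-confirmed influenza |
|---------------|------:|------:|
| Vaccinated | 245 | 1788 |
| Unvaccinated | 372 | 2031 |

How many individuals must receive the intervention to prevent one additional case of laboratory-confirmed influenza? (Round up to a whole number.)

Risk in treated group = 245/2033 = 0.12051; risk in control = 372/2403 = 0.15481.
Absolute risk reduction = 0.15481 − 0.12051 = 0.03429
NNT = 1 / ARR = 1 / 0.03429 = 29.159 → round up → 30

30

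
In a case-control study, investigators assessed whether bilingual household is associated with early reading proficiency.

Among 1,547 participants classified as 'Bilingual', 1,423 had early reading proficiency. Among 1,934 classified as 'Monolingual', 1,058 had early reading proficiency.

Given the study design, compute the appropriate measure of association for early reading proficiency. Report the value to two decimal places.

From the description: a = 1423, b = 124, c = 1058, d = 876.
This is a case-control study: participants were sampled on outcome status, so risks in the source population cannot be estimated directly — relative risk is not valid here. The odds ratio is the appropriate measure.
OR = (a·d)/(b·c) = (1423 × 876) / (124 × 1058) = 1246548 / 131192 = 9.50171

9.50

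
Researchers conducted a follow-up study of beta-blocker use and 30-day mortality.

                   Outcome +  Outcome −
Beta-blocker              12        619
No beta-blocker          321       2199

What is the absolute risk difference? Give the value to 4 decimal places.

-0.1084

Cells: a = 12, b = 619, c = 321, d = 2199.
Risk in exposed = 12/631 = 0.019017; risk in unexposed = 321/2520 = 0.127381.
Risk difference = 0.019017 − 0.127381 = -0.108364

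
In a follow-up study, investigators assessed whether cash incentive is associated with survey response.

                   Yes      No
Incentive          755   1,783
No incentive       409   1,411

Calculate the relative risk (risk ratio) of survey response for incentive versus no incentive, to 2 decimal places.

1.32

Cells: a = 755, b = 1783, c = 409, d = 1411.
Risk in exposed = 755/2538 = 0.29748; risk in unexposed = 409/1820 = 0.22473.
RR = 0.29748 / 0.22473 = 1.32374
The risk among the exposed is 1.32 times that among the unexposed.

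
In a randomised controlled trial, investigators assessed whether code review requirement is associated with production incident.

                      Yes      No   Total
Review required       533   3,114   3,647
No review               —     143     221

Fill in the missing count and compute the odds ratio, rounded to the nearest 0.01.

0.31

The missing cell is in the unexposed row: 221 − 143 = 78.
So a = 533, b = 3114, c = 78, d = 143.
OR = (a·d)/(b·c) = (533 × 143) / (3114 × 78) = 76219 / 242892 = 0.31380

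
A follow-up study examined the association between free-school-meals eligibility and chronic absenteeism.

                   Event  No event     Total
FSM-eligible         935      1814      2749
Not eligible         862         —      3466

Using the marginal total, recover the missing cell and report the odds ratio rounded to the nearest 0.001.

The missing cell is in the unexposed row: 3466 − 862 = 2604.
So a = 935, b = 1814, c = 862, d = 2604.
OR = (a·d)/(b·c) = (935 × 2604) / (1814 × 862) = 2434740 / 1563668 = 1.55707

1.557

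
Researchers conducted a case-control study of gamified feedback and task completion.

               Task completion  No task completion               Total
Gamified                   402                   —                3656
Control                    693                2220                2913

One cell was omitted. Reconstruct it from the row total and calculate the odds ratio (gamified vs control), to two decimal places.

The missing cell is in the exposed row: 3656 − 402 = 3254.
So a = 402, b = 3254, c = 693, d = 2220.
OR = (a·d)/(b·c) = (402 × 2220) / (3254 × 693) = 892440 / 2255022 = 0.39576

0.40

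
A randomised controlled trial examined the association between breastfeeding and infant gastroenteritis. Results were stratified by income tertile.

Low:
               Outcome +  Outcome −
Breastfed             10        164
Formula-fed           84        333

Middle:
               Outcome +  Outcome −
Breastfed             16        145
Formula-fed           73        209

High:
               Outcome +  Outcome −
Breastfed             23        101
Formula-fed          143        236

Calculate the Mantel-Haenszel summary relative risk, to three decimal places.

0.400

RR_MH = Σ(aᵢ·n₀ᵢ/nᵢ) / Σ(cᵢ·n₁ᵢ/nᵢ), with n₁ᵢ = aᵢ+bᵢ (exposed), n₀ᵢ = cᵢ+dᵢ (unexposed), nᵢ = n₁ᵢ+n₀ᵢ.
Stratum 1 (Low): n₁ = 174, n₀ = 417, n = 591; a·n₀/n = 10·417/591 = 7.0558; c·n₁/n = 84·174/591 = 24.7310
Stratum 2 (Middle): n₁ = 161, n₀ = 282, n = 443; a·n₀/n = 16·282/443 = 10.1851; c·n₁/n = 73·161/443 = 26.5305
Stratum 3 (High): n₁ = 124, n₀ = 379, n = 503; a·n₀/n = 23·379/503 = 17.3300; c·n₁/n = 143·124/503 = 35.2525
RR_MH = (7.0558 + 10.1851 + 17.3300) / (24.7310 + 26.5305 + 35.2525) = 34.5710 / 86.5139 = 0.39960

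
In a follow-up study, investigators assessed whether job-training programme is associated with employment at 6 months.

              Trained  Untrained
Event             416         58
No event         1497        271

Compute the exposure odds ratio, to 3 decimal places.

Reading the table with exposure as columns: a = 416 (Trained, case), b = 1497 (Trained, non-case), c = 58 (Untrained, case), d = 271.
OR = (a·d)/(b·c) = (416 × 271) / (1497 × 58) = 112736 / 86826 = 1.29841
The odds of employment at 6 months are about 1.30 times as high in the trained group.

1.298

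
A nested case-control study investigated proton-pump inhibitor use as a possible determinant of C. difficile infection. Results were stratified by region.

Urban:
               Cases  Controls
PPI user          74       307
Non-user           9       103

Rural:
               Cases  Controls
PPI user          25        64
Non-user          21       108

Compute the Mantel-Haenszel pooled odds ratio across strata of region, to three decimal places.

OR_MH = Σ(aᵢdᵢ/nᵢ) / Σ(bᵢcᵢ/nᵢ), where nᵢ is the stratum total.
Stratum 1 (Urban): n = 493; a·d/n = 74·103/493 = 15.4604; b·c/n = 307·9/493 = 5.6045
Stratum 2 (Rural): n = 218; a·d/n = 25·108/218 = 12.3853; b·c/n = 64·21/218 = 6.1651
OR_MH = (15.4604 + 12.3853) / (5.6045 + 6.1651) = 27.8458 / 11.7696 = 2.36591

2.366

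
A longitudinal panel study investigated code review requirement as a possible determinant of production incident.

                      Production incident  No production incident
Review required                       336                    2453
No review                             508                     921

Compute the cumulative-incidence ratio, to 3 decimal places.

0.339

Cells: a = 336, b = 2453, c = 508, d = 921.
Risk in exposed = 336/2789 = 0.12047; risk in unexposed = 508/1429 = 0.35549.
RR = 0.12047 / 0.35549 = 0.33889
The risk is 66% lower among the exposed than among the unexposed.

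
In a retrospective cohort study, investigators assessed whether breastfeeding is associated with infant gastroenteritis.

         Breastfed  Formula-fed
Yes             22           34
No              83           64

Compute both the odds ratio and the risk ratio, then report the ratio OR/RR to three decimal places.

Reading the table with exposure as columns: a = 22 (Breastfed, case), b = 83 (Breastfed, non-case), c = 34 (Formula-fed, case), d = 64.
OR = (22·64)/(83·34) = 1408/2822 = 0.49894
Risk in exposed = 22/105 = 0.20952; risk in unexposed = 34/98 = 0.34694; RR = 0.60392
OR/RR = 0.49894 / 0.60392 = 0.82616
The outcome is not rare, so the OR lies further from 1 than the RR.

0.826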